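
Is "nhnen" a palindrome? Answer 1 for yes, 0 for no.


Input: nhnen
Reversed: nenhn
  Compare pos 0 ('n') with pos 4 ('n'): match
  Compare pos 1 ('h') with pos 3 ('e'): MISMATCH
Result: not a palindrome

0


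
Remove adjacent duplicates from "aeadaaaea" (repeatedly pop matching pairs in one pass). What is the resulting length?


Input: aeadaaaea
Stack-based adjacent duplicate removal:
  Read 'a': push. Stack: a
  Read 'e': push. Stack: ae
  Read 'a': push. Stack: aea
  Read 'd': push. Stack: aead
  Read 'a': push. Stack: aeada
  Read 'a': matches stack top 'a' => pop. Stack: aead
  Read 'a': push. Stack: aeada
  Read 'e': push. Stack: aeadae
  Read 'a': push. Stack: aeadaea
Final stack: "aeadaea" (length 7)

7


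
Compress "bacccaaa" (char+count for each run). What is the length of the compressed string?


Input: bacccaaa
Runs:
  'b' x 1 => "b1"
  'a' x 1 => "a1"
  'c' x 3 => "c3"
  'a' x 3 => "a3"
Compressed: "b1a1c3a3"
Compressed length: 8

8


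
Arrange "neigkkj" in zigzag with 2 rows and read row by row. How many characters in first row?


Zigzag "neigkkj" into 2 rows:
Placing characters:
  'n' => row 0
  'e' => row 1
  'i' => row 0
  'g' => row 1
  'k' => row 0
  'k' => row 1
  'j' => row 0
Rows:
  Row 0: "nikj"
  Row 1: "egk"
First row length: 4

4


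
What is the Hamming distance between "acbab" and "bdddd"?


Comparing "acbab" and "bdddd" position by position:
  Position 0: 'a' vs 'b' => differ
  Position 1: 'c' vs 'd' => differ
  Position 2: 'b' vs 'd' => differ
  Position 3: 'a' vs 'd' => differ
  Position 4: 'b' vs 'd' => differ
Total differences (Hamming distance): 5

5


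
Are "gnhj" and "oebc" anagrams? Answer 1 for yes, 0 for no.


Strings: "gnhj", "oebc"
Sorted first:  ghjn
Sorted second: bceo
Differ at position 0: 'g' vs 'b' => not anagrams

0


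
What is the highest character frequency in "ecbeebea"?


Input: ecbeebea
Character counts:
  'a': 1
  'b': 2
  'c': 1
  'e': 4
Maximum frequency: 4

4


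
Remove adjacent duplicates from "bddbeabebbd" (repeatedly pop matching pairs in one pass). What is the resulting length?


Input: bddbeabebbd
Stack-based adjacent duplicate removal:
  Read 'b': push. Stack: b
  Read 'd': push. Stack: bd
  Read 'd': matches stack top 'd' => pop. Stack: b
  Read 'b': matches stack top 'b' => pop. Stack: (empty)
  Read 'e': push. Stack: e
  Read 'a': push. Stack: ea
  Read 'b': push. Stack: eab
  Read 'e': push. Stack: eabe
  Read 'b': push. Stack: eabeb
  Read 'b': matches stack top 'b' => pop. Stack: eabe
  Read 'd': push. Stack: eabed
Final stack: "eabed" (length 5)

5


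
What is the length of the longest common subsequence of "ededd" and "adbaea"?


LCS of "ededd" and "adbaea"
DP table:
           a    d    b    a    e    a
      0    0    0    0    0    0    0
  e   0    0    0    0    0    1    1
  d   0    0    1    1    1    1    1
  e   0    0    1    1    1    2    2
  d   0    0    1    1    1    2    2
  d   0    0    1    1    1    2    2
LCS length = dp[5][6] = 2

2


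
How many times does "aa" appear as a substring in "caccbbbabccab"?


Searching for "aa" in "caccbbbabccab"
Scanning each position:
  Position 0: "ca" => no
  Position 1: "ac" => no
  Position 2: "cc" => no
  Position 3: "cb" => no
  Position 4: "bb" => no
  Position 5: "bb" => no
  Position 6: "ba" => no
  Position 7: "ab" => no
  Position 8: "bc" => no
  Position 9: "cc" => no
  Position 10: "ca" => no
  Position 11: "ab" => no
Total occurrences: 0

0


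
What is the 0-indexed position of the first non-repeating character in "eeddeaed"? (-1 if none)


Input: eeddeaed
Character frequencies:
  'a': 1
  'd': 3
  'e': 4
Scanning left to right for freq == 1:
  Position 0 ('e'): freq=4, skip
  Position 1 ('e'): freq=4, skip
  Position 2 ('d'): freq=3, skip
  Position 3 ('d'): freq=3, skip
  Position 4 ('e'): freq=4, skip
  Position 5 ('a'): unique! => answer = 5

5


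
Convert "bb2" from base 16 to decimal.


Input: "bb2" in base 16
Positional expansion:
  Digit 'b' (value 11) x 16^2 = 2816
  Digit 'b' (value 11) x 16^1 = 176
  Digit '2' (value 2) x 16^0 = 2
Sum = 2994

2994


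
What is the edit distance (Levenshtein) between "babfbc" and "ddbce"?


Computing edit distance: "babfbc" -> "ddbce"
DP table:
           d    d    b    c    e
      0    1    2    3    4    5
  b   1    1    2    2    3    4
  a   2    2    2    3    3    4
  b   3    3    3    2    3    4
  f   4    4    4    3    3    4
  b   5    5    5    4    4    4
  c   6    6    6    5    4    5
Edit distance = dp[6][5] = 5

5


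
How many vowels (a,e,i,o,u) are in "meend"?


Input: meend
Checking each character:
  'm' at position 0: consonant
  'e' at position 1: vowel (running total: 1)
  'e' at position 2: vowel (running total: 2)
  'n' at position 3: consonant
  'd' at position 4: consonant
Total vowels: 2

2


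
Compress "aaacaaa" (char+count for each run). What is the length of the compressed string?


Input: aaacaaa
Runs:
  'a' x 3 => "a3"
  'c' x 1 => "c1"
  'a' x 3 => "a3"
Compressed: "a3c1a3"
Compressed length: 6

6


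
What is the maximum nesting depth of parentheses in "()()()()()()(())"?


Input: "()()()()()()(())"
Tracking depth:
  Position 0 '(': depth becomes 1
  Position 1 ')': depth becomes 0
  Position 2 '(': depth becomes 1
  Position 3 ')': depth becomes 0
  Position 4 '(': depth becomes 1
  Position 5 ')': depth becomes 0
  Position 6 '(': depth becomes 1
  Position 7 ')': depth becomes 0
  Position 8 '(': depth becomes 1
  Position 9 ')': depth becomes 0
  Position 10 '(': depth becomes 1
  Position 11 ')': depth becomes 0
  Position 12 '(': depth becomes 1
  Position 13 '(': depth becomes 2
  Position 14 ')': depth becomes 1
  Position 15 ')': depth becomes 0
Maximum depth reached: 2

2


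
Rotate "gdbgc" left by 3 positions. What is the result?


Input: "gdbgc", rotate left by 3
First 3 characters: "gdb"
Remaining characters: "gc"
Concatenate remaining + first: "gc" + "gdb" = "gcgdb"

gcgdb


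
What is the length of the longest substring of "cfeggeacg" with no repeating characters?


Input: "cfeggeacg"
Sliding window (track last position of each char):
  Position 0 ('c'): window [0,0] length 1 -- new best
  Position 1 ('f'): window [0,1] length 2 -- new best
  Position 2 ('e'): window [0,2] length 3 -- new best
  Position 3 ('g'): window [0,3] length 4 -- new best
  Position 4 ('g'): repeat (last at 3), move window start to 4
  Position 4 ('g'): window [4,4] length 1
  Position 5 ('e'): window [4,5] length 2
  Position 6 ('a'): window [4,6] length 3
  Position 7 ('c'): window [4,7] length 4
  Position 8 ('g'): repeat (last at 4), move window start to 5
  Position 8 ('g'): window [5,8] length 4
Longest substring with no repeats: "cfeg" with length 4

4


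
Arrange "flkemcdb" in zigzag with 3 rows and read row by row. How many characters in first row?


Zigzag "flkemcdb" into 3 rows:
Placing characters:
  'f' => row 0
  'l' => row 1
  'k' => row 2
  'e' => row 1
  'm' => row 0
  'c' => row 1
  'd' => row 2
  'b' => row 1
Rows:
  Row 0: "fm"
  Row 1: "lecb"
  Row 2: "kd"
First row length: 2

2


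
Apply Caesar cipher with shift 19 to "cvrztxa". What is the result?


Caesar cipher: shift "cvrztxa" by 19
  'c' (pos 2) + 19 = pos 21 = 'v'
  'v' (pos 21) + 19 = pos 14 = 'o'
  'r' (pos 17) + 19 = pos 10 = 'k'
  'z' (pos 25) + 19 = pos 18 = 's'
  't' (pos 19) + 19 = pos 12 = 'm'
  'x' (pos 23) + 19 = pos 16 = 'q'
  'a' (pos 0) + 19 = pos 19 = 't'
Result: voksmqt

voksmqt


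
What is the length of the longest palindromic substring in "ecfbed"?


Input: "ecfbed"
Checking substrings for palindromes:
  No multi-char palindromic substrings found
Longest palindromic substring: "e" with length 1

1


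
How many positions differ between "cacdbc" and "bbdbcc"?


Comparing "cacdbc" and "bbdbcc" position by position:
  Position 0: 'c' vs 'b' => DIFFER
  Position 1: 'a' vs 'b' => DIFFER
  Position 2: 'c' vs 'd' => DIFFER
  Position 3: 'd' vs 'b' => DIFFER
  Position 4: 'b' vs 'c' => DIFFER
  Position 5: 'c' vs 'c' => same
Positions that differ: 5

5


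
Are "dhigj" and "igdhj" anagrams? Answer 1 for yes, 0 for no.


Strings: "dhigj", "igdhj"
Sorted first:  dghij
Sorted second: dghij
Sorted forms match => anagrams

1


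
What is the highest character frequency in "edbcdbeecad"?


Input: edbcdbeecad
Character counts:
  'a': 1
  'b': 2
  'c': 2
  'd': 3
  'e': 3
Maximum frequency: 3

3


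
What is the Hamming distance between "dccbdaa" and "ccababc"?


Comparing "dccbdaa" and "ccababc" position by position:
  Position 0: 'd' vs 'c' => differ
  Position 1: 'c' vs 'c' => same
  Position 2: 'c' vs 'a' => differ
  Position 3: 'b' vs 'b' => same
  Position 4: 'd' vs 'a' => differ
  Position 5: 'a' vs 'b' => differ
  Position 6: 'a' vs 'c' => differ
Total differences (Hamming distance): 5

5


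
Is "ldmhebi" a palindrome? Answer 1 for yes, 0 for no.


Input: ldmhebi
Reversed: ibehmdl
  Compare pos 0 ('l') with pos 6 ('i'): MISMATCH
  Compare pos 1 ('d') with pos 5 ('b'): MISMATCH
  Compare pos 2 ('m') with pos 4 ('e'): MISMATCH
Result: not a palindrome

0


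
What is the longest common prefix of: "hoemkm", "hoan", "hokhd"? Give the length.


Words: hoemkm, hoan, hokhd
  Position 0: all 'h' => match
  Position 1: all 'o' => match
  Position 2: ('e', 'a', 'k') => mismatch, stop
LCP = "ho" (length 2)

2


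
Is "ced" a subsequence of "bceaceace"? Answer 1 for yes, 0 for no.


Check if "ced" is a subsequence of "bceaceace"
Greedy scan:
  Position 0 ('b'): no match needed
  Position 1 ('c'): matches sub[0] = 'c'
  Position 2 ('e'): matches sub[1] = 'e'
  Position 3 ('a'): no match needed
  Position 4 ('c'): no match needed
  Position 5 ('e'): no match needed
  Position 6 ('a'): no match needed
  Position 7 ('c'): no match needed
  Position 8 ('e'): no match needed
Only matched 2/3 characters => not a subsequence

0


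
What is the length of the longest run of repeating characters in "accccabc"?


Input: "accccabc"
Scanning for longest run:
  Position 1 ('c'): new char, reset run to 1
  Position 2 ('c'): continues run of 'c', length=2
  Position 3 ('c'): continues run of 'c', length=3
  Position 4 ('c'): continues run of 'c', length=4
  Position 5 ('a'): new char, reset run to 1
  Position 6 ('b'): new char, reset run to 1
  Position 7 ('c'): new char, reset run to 1
Longest run: 'c' with length 4

4


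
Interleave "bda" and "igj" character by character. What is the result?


Interleaving "bda" and "igj":
  Position 0: 'b' from first, 'i' from second => "bi"
  Position 1: 'd' from first, 'g' from second => "dg"
  Position 2: 'a' from first, 'j' from second => "aj"
Result: bidgaj

bidgaj


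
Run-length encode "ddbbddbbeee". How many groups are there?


Input: ddbbddbbeee
Scanning for consecutive runs:
  Group 1: 'd' x 2 (positions 0-1)
  Group 2: 'b' x 2 (positions 2-3)
  Group 3: 'd' x 2 (positions 4-5)
  Group 4: 'b' x 2 (positions 6-7)
  Group 5: 'e' x 3 (positions 8-10)
Total groups: 5

5


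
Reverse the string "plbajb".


Input: plbajb
Reading characters right to left:
  Position 5: 'b'
  Position 4: 'j'
  Position 3: 'a'
  Position 2: 'b'
  Position 1: 'l'
  Position 0: 'p'
Reversed: bjablp

bjablp


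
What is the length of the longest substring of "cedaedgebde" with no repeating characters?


Input: "cedaedgebde"
Sliding window (track last position of each char):
  Position 0 ('c'): window [0,0] length 1 -- new best
  Position 1 ('e'): window [0,1] length 2 -- new best
  Position 2 ('d'): window [0,2] length 3 -- new best
  Position 3 ('a'): window [0,3] length 4 -- new best
  Position 4 ('e'): repeat (last at 1), move window start to 2
  Position 4 ('e'): window [2,4] length 3
  Position 5 ('d'): repeat (last at 2), move window start to 3
  Position 5 ('d'): window [3,5] length 3
  Position 6 ('g'): window [3,6] length 4
  Position 7 ('e'): repeat (last at 4), move window start to 5
  Position 7 ('e'): window [5,7] length 3
  Position 8 ('b'): window [5,8] length 4
  Position 9 ('d'): repeat (last at 5), move window start to 6
  Position 9 ('d'): window [6,9] length 4
  Position 10 ('e'): repeat (last at 7), move window start to 8
  Position 10 ('e'): window [8,10] length 3
Longest substring with no repeats: "ceda" with length 4

4


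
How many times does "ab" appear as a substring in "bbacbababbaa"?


Searching for "ab" in "bbacbababbaa"
Scanning each position:
  Position 0: "bb" => no
  Position 1: "ba" => no
  Position 2: "ac" => no
  Position 3: "cb" => no
  Position 4: "ba" => no
  Position 5: "ab" => MATCH
  Position 6: "ba" => no
  Position 7: "ab" => MATCH
  Position 8: "bb" => no
  Position 9: "ba" => no
  Position 10: "aa" => no
Total occurrences: 2

2


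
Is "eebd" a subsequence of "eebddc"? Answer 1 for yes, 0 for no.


Check if "eebd" is a subsequence of "eebddc"
Greedy scan:
  Position 0 ('e'): matches sub[0] = 'e'
  Position 1 ('e'): matches sub[1] = 'e'
  Position 2 ('b'): matches sub[2] = 'b'
  Position 3 ('d'): matches sub[3] = 'd'
  Position 4 ('d'): no match needed
  Position 5 ('c'): no match needed
All 4 characters matched => is a subsequence

1


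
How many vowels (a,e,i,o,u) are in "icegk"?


Input: icegk
Checking each character:
  'i' at position 0: vowel (running total: 1)
  'c' at position 1: consonant
  'e' at position 2: vowel (running total: 2)
  'g' at position 3: consonant
  'k' at position 4: consonant
Total vowels: 2

2


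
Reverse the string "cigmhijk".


Input: cigmhijk
Reading characters right to left:
  Position 7: 'k'
  Position 6: 'j'
  Position 5: 'i'
  Position 4: 'h'
  Position 3: 'm'
  Position 2: 'g'
  Position 1: 'i'
  Position 0: 'c'
Reversed: kjihmgic

kjihmgic


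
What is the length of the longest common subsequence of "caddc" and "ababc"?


LCS of "caddc" and "ababc"
DP table:
           a    b    a    b    c
      0    0    0    0    0    0
  c   0    0    0    0    0    1
  a   0    1    1    1    1    1
  d   0    1    1    1    1    1
  d   0    1    1    1    1    1
  c   0    1    1    1    1    2
LCS length = dp[5][5] = 2

2


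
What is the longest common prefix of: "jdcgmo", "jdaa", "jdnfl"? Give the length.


Words: jdcgmo, jdaa, jdnfl
  Position 0: all 'j' => match
  Position 1: all 'd' => match
  Position 2: ('c', 'a', 'n') => mismatch, stop
LCP = "jd" (length 2)

2


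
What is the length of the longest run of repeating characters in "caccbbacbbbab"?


Input: "caccbbacbbbab"
Scanning for longest run:
  Position 1 ('a'): new char, reset run to 1
  Position 2 ('c'): new char, reset run to 1
  Position 3 ('c'): continues run of 'c', length=2
  Position 4 ('b'): new char, reset run to 1
  Position 5 ('b'): continues run of 'b', length=2
  Position 6 ('a'): new char, reset run to 1
  Position 7 ('c'): new char, reset run to 1
  Position 8 ('b'): new char, reset run to 1
  Position 9 ('b'): continues run of 'b', length=2
  Position 10 ('b'): continues run of 'b', length=3
  Position 11 ('a'): new char, reset run to 1
  Position 12 ('b'): new char, reset run to 1
Longest run: 'b' with length 3

3


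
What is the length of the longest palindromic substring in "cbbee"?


Input: "cbbee"
Checking substrings for palindromes:
  [1:3] "bb" (len 2) => palindrome
  [3:5] "ee" (len 2) => palindrome
Longest palindromic substring: "bb" with length 2

2


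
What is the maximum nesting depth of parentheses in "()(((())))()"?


Input: "()(((())))()"
Tracking depth:
  Position 0 '(': depth becomes 1
  Position 1 ')': depth becomes 0
  Position 2 '(': depth becomes 1
  Position 3 '(': depth becomes 2
  Position 4 '(': depth becomes 3
  Position 5 '(': depth becomes 4
  Position 6 ')': depth becomes 3
  Position 7 ')': depth becomes 2
  Position 8 ')': depth becomes 1
  Position 9 ')': depth becomes 0
  Position 10 '(': depth becomes 1
  Position 11 ')': depth becomes 0
Maximum depth reached: 4

4


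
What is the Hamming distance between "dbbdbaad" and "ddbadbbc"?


Comparing "dbbdbaad" and "ddbadbbc" position by position:
  Position 0: 'd' vs 'd' => same
  Position 1: 'b' vs 'd' => differ
  Position 2: 'b' vs 'b' => same
  Position 3: 'd' vs 'a' => differ
  Position 4: 'b' vs 'd' => differ
  Position 5: 'a' vs 'b' => differ
  Position 6: 'a' vs 'b' => differ
  Position 7: 'd' vs 'c' => differ
Total differences (Hamming distance): 6

6


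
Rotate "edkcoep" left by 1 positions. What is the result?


Input: "edkcoep", rotate left by 1
First 1 characters: "e"
Remaining characters: "dkcoep"
Concatenate remaining + first: "dkcoep" + "e" = "dkcoepe"

dkcoepe


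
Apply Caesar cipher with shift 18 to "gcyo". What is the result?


Caesar cipher: shift "gcyo" by 18
  'g' (pos 6) + 18 = pos 24 = 'y'
  'c' (pos 2) + 18 = pos 20 = 'u'
  'y' (pos 24) + 18 = pos 16 = 'q'
  'o' (pos 14) + 18 = pos 6 = 'g'
Result: yuqg

yuqg


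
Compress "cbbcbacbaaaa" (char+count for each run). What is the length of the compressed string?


Input: cbbcbacbaaaa
Runs:
  'c' x 1 => "c1"
  'b' x 2 => "b2"
  'c' x 1 => "c1"
  'b' x 1 => "b1"
  'a' x 1 => "a1"
  'c' x 1 => "c1"
  'b' x 1 => "b1"
  'a' x 4 => "a4"
Compressed: "c1b2c1b1a1c1b1a4"
Compressed length: 16

16


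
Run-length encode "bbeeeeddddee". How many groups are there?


Input: bbeeeeddddee
Scanning for consecutive runs:
  Group 1: 'b' x 2 (positions 0-1)
  Group 2: 'e' x 4 (positions 2-5)
  Group 3: 'd' x 4 (positions 6-9)
  Group 4: 'e' x 2 (positions 10-11)
Total groups: 4

4


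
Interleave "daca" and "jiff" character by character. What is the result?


Interleaving "daca" and "jiff":
  Position 0: 'd' from first, 'j' from second => "dj"
  Position 1: 'a' from first, 'i' from second => "ai"
  Position 2: 'c' from first, 'f' from second => "cf"
  Position 3: 'a' from first, 'f' from second => "af"
Result: djaicfaf

djaicfaf


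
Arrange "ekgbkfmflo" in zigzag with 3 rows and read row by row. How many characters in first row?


Zigzag "ekgbkfmflo" into 3 rows:
Placing characters:
  'e' => row 0
  'k' => row 1
  'g' => row 2
  'b' => row 1
  'k' => row 0
  'f' => row 1
  'm' => row 2
  'f' => row 1
  'l' => row 0
  'o' => row 1
Rows:
  Row 0: "ekl"
  Row 1: "kbffo"
  Row 2: "gm"
First row length: 3

3


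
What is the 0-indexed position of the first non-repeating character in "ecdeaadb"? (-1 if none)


Input: ecdeaadb
Character frequencies:
  'a': 2
  'b': 1
  'c': 1
  'd': 2
  'e': 2
Scanning left to right for freq == 1:
  Position 0 ('e'): freq=2, skip
  Position 1 ('c'): unique! => answer = 1

1


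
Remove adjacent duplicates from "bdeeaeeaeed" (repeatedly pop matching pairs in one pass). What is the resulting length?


Input: bdeeaeeaeed
Stack-based adjacent duplicate removal:
  Read 'b': push. Stack: b
  Read 'd': push. Stack: bd
  Read 'e': push. Stack: bde
  Read 'e': matches stack top 'e' => pop. Stack: bd
  Read 'a': push. Stack: bda
  Read 'e': push. Stack: bdae
  Read 'e': matches stack top 'e' => pop. Stack: bda
  Read 'a': matches stack top 'a' => pop. Stack: bd
  Read 'e': push. Stack: bde
  Read 'e': matches stack top 'e' => pop. Stack: bd
  Read 'd': matches stack top 'd' => pop. Stack: b
Final stack: "b" (length 1)

1


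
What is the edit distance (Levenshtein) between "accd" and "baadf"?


Computing edit distance: "accd" -> "baadf"
DP table:
           b    a    a    d    f
      0    1    2    3    4    5
  a   1    1    1    2    3    4
  c   2    2    2    2    3    4
  c   3    3    3    3    3    4
  d   4    4    4    4    3    4
Edit distance = dp[4][5] = 4

4


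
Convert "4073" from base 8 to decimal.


Input: "4073" in base 8
Positional expansion:
  Digit '4' (value 4) x 8^3 = 2048
  Digit '0' (value 0) x 8^2 = 0
  Digit '7' (value 7) x 8^1 = 56
  Digit '3' (value 3) x 8^0 = 3
Sum = 2107

2107


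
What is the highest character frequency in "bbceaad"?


Input: bbceaad
Character counts:
  'a': 2
  'b': 2
  'c': 1
  'd': 1
  'e': 1
Maximum frequency: 2

2


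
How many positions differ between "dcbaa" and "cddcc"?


Comparing "dcbaa" and "cddcc" position by position:
  Position 0: 'd' vs 'c' => DIFFER
  Position 1: 'c' vs 'd' => DIFFER
  Position 2: 'b' vs 'd' => DIFFER
  Position 3: 'a' vs 'c' => DIFFER
  Position 4: 'a' vs 'c' => DIFFER
Positions that differ: 5

5


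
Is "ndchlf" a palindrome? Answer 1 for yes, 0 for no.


Input: ndchlf
Reversed: flhcdn
  Compare pos 0 ('n') with pos 5 ('f'): MISMATCH
  Compare pos 1 ('d') with pos 4 ('l'): MISMATCH
  Compare pos 2 ('c') with pos 3 ('h'): MISMATCH
Result: not a palindrome

0


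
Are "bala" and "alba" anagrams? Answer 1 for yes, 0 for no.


Strings: "bala", "alba"
Sorted first:  aabl
Sorted second: aabl
Sorted forms match => anagrams

1


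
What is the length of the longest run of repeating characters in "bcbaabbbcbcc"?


Input: "bcbaabbbcbcc"
Scanning for longest run:
  Position 1 ('c'): new char, reset run to 1
  Position 2 ('b'): new char, reset run to 1
  Position 3 ('a'): new char, reset run to 1
  Position 4 ('a'): continues run of 'a', length=2
  Position 5 ('b'): new char, reset run to 1
  Position 6 ('b'): continues run of 'b', length=2
  Position 7 ('b'): continues run of 'b', length=3
  Position 8 ('c'): new char, reset run to 1
  Position 9 ('b'): new char, reset run to 1
  Position 10 ('c'): new char, reset run to 1
  Position 11 ('c'): continues run of 'c', length=2
Longest run: 'b' with length 3

3


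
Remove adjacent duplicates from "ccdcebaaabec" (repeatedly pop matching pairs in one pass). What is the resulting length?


Input: ccdcebaaabec
Stack-based adjacent duplicate removal:
  Read 'c': push. Stack: c
  Read 'c': matches stack top 'c' => pop. Stack: (empty)
  Read 'd': push. Stack: d
  Read 'c': push. Stack: dc
  Read 'e': push. Stack: dce
  Read 'b': push. Stack: dceb
  Read 'a': push. Stack: dceba
  Read 'a': matches stack top 'a' => pop. Stack: dceb
  Read 'a': push. Stack: dceba
  Read 'b': push. Stack: dcebab
  Read 'e': push. Stack: dcebabe
  Read 'c': push. Stack: dcebabec
Final stack: "dcebabec" (length 8)

8


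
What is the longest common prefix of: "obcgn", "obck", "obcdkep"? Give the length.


Words: obcgn, obck, obcdkep
  Position 0: all 'o' => match
  Position 1: all 'b' => match
  Position 2: all 'c' => match
  Position 3: ('g', 'k', 'd') => mismatch, stop
LCP = "obc" (length 3)

3


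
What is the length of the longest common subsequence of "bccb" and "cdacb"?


LCS of "bccb" and "cdacb"
DP table:
           c    d    a    c    b
      0    0    0    0    0    0
  b   0    0    0    0    0    1
  c   0    1    1    1    1    1
  c   0    1    1    1    2    2
  b   0    1    1    1    2    3
LCS length = dp[4][5] = 3

3


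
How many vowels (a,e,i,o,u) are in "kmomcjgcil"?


Input: kmomcjgcil
Checking each character:
  'k' at position 0: consonant
  'm' at position 1: consonant
  'o' at position 2: vowel (running total: 1)
  'm' at position 3: consonant
  'c' at position 4: consonant
  'j' at position 5: consonant
  'g' at position 6: consonant
  'c' at position 7: consonant
  'i' at position 8: vowel (running total: 2)
  'l' at position 9: consonant
Total vowels: 2

2


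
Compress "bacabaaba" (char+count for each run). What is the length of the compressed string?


Input: bacabaaba
Runs:
  'b' x 1 => "b1"
  'a' x 1 => "a1"
  'c' x 1 => "c1"
  'a' x 1 => "a1"
  'b' x 1 => "b1"
  'a' x 2 => "a2"
  'b' x 1 => "b1"
  'a' x 1 => "a1"
Compressed: "b1a1c1a1b1a2b1a1"
Compressed length: 16

16


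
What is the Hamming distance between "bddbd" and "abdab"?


Comparing "bddbd" and "abdab" position by position:
  Position 0: 'b' vs 'a' => differ
  Position 1: 'd' vs 'b' => differ
  Position 2: 'd' vs 'd' => same
  Position 3: 'b' vs 'a' => differ
  Position 4: 'd' vs 'b' => differ
Total differences (Hamming distance): 4

4


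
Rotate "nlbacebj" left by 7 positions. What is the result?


Input: "nlbacebj", rotate left by 7
First 7 characters: "nlbaceb"
Remaining characters: "j"
Concatenate remaining + first: "j" + "nlbaceb" = "jnlbaceb"

jnlbaceb


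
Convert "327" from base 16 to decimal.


Input: "327" in base 16
Positional expansion:
  Digit '3' (value 3) x 16^2 = 768
  Digit '2' (value 2) x 16^1 = 32
  Digit '7' (value 7) x 16^0 = 7
Sum = 807

807


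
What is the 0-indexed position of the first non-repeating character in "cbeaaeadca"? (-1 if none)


Input: cbeaaeadca
Character frequencies:
  'a': 4
  'b': 1
  'c': 2
  'd': 1
  'e': 2
Scanning left to right for freq == 1:
  Position 0 ('c'): freq=2, skip
  Position 1 ('b'): unique! => answer = 1

1


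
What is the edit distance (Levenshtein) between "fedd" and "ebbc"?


Computing edit distance: "fedd" -> "ebbc"
DP table:
           e    b    b    c
      0    1    2    3    4
  f   1    1    2    3    4
  e   2    1    2    3    4
  d   3    2    2    3    4
  d   4    3    3    3    4
Edit distance = dp[4][4] = 4

4


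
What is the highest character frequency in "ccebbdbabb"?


Input: ccebbdbabb
Character counts:
  'a': 1
  'b': 5
  'c': 2
  'd': 1
  'e': 1
Maximum frequency: 5

5


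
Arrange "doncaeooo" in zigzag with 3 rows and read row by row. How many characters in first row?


Zigzag "doncaeooo" into 3 rows:
Placing characters:
  'd' => row 0
  'o' => row 1
  'n' => row 2
  'c' => row 1
  'a' => row 0
  'e' => row 1
  'o' => row 2
  'o' => row 1
  'o' => row 0
Rows:
  Row 0: "dao"
  Row 1: "oceo"
  Row 2: "no"
First row length: 3

3


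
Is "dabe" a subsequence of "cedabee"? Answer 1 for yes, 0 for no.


Check if "dabe" is a subsequence of "cedabee"
Greedy scan:
  Position 0 ('c'): no match needed
  Position 1 ('e'): no match needed
  Position 2 ('d'): matches sub[0] = 'd'
  Position 3 ('a'): matches sub[1] = 'a'
  Position 4 ('b'): matches sub[2] = 'b'
  Position 5 ('e'): matches sub[3] = 'e'
  Position 6 ('e'): no match needed
All 4 characters matched => is a subsequence

1


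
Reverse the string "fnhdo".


Input: fnhdo
Reading characters right to left:
  Position 4: 'o'
  Position 3: 'd'
  Position 2: 'h'
  Position 1: 'n'
  Position 0: 'f'
Reversed: odhnf

odhnf


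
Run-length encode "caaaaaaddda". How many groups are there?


Input: caaaaaaddda
Scanning for consecutive runs:
  Group 1: 'c' x 1 (positions 0-0)
  Group 2: 'a' x 6 (positions 1-6)
  Group 3: 'd' x 3 (positions 7-9)
  Group 4: 'a' x 1 (positions 10-10)
Total groups: 4

4


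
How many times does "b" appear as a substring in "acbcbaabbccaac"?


Searching for "b" in "acbcbaabbccaac"
Scanning each position:
  Position 0: "a" => no
  Position 1: "c" => no
  Position 2: "b" => MATCH
  Position 3: "c" => no
  Position 4: "b" => MATCH
  Position 5: "a" => no
  Position 6: "a" => no
  Position 7: "b" => MATCH
  Position 8: "b" => MATCH
  Position 9: "c" => no
  Position 10: "c" => no
  Position 11: "a" => no
  Position 12: "a" => no
  Position 13: "c" => no
Total occurrences: 4

4


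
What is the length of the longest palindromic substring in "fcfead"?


Input: "fcfead"
Checking substrings for palindromes:
  [0:3] "fcf" (len 3) => palindrome
Longest palindromic substring: "fcf" with length 3

3


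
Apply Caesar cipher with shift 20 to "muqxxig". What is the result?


Caesar cipher: shift "muqxxig" by 20
  'm' (pos 12) + 20 = pos 6 = 'g'
  'u' (pos 20) + 20 = pos 14 = 'o'
  'q' (pos 16) + 20 = pos 10 = 'k'
  'x' (pos 23) + 20 = pos 17 = 'r'
  'x' (pos 23) + 20 = pos 17 = 'r'
  'i' (pos 8) + 20 = pos 2 = 'c'
  'g' (pos 6) + 20 = pos 0 = 'a'
Result: gokrrca

gokrrca


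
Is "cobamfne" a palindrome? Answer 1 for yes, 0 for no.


Input: cobamfne
Reversed: enfmaboc
  Compare pos 0 ('c') with pos 7 ('e'): MISMATCH
  Compare pos 1 ('o') with pos 6 ('n'): MISMATCH
  Compare pos 2 ('b') with pos 5 ('f'): MISMATCH
  Compare pos 3 ('a') with pos 4 ('m'): MISMATCH
Result: not a palindrome

0


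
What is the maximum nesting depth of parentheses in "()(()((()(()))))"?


Input: "()(()((()(()))))"
Tracking depth:
  Position 0 '(': depth becomes 1
  Position 1 ')': depth becomes 0
  Position 2 '(': depth becomes 1
  Position 3 '(': depth becomes 2
  Position 4 ')': depth becomes 1
  Position 5 '(': depth becomes 2
  Position 6 '(': depth becomes 3
  Position 7 '(': depth becomes 4
  Position 8 ')': depth becomes 3
  Position 9 '(': depth becomes 4
  Position 10 '(': depth becomes 5
  Position 11 ')': depth becomes 4
  Position 12 ')': depth becomes 3
  Position 13 ')': depth becomes 2
  Position 14 ')': depth becomes 1
  Position 15 ')': depth becomes 0
Maximum depth reached: 5

5


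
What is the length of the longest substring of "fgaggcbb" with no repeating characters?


Input: "fgaggcbb"
Sliding window (track last position of each char):
  Position 0 ('f'): window [0,0] length 1 -- new best
  Position 1 ('g'): window [0,1] length 2 -- new best
  Position 2 ('a'): window [0,2] length 3 -- new best
  Position 3 ('g'): repeat (last at 1), move window start to 2
  Position 3 ('g'): window [2,3] length 2
  Position 4 ('g'): repeat (last at 3), move window start to 4
  Position 4 ('g'): window [4,4] length 1
  Position 5 ('c'): window [4,5] length 2
  Position 6 ('b'): window [4,6] length 3
  Position 7 ('b'): repeat (last at 6), move window start to 7
  Position 7 ('b'): window [7,7] length 1
Longest substring with no repeats: "fga" with length 3

3


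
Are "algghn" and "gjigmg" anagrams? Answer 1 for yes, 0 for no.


Strings: "algghn", "gjigmg"
Sorted first:  agghln
Sorted second: gggijm
Differ at position 0: 'a' vs 'g' => not anagrams

0


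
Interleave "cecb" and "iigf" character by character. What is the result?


Interleaving "cecb" and "iigf":
  Position 0: 'c' from first, 'i' from second => "ci"
  Position 1: 'e' from first, 'i' from second => "ei"
  Position 2: 'c' from first, 'g' from second => "cg"
  Position 3: 'b' from first, 'f' from second => "bf"
Result: cieicgbf

cieicgbf


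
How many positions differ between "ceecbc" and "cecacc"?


Comparing "ceecbc" and "cecacc" position by position:
  Position 0: 'c' vs 'c' => same
  Position 1: 'e' vs 'e' => same
  Position 2: 'e' vs 'c' => DIFFER
  Position 3: 'c' vs 'a' => DIFFER
  Position 4: 'b' vs 'c' => DIFFER
  Position 5: 'c' vs 'c' => same
Positions that differ: 3

3


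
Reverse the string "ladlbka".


Input: ladlbka
Reading characters right to left:
  Position 6: 'a'
  Position 5: 'k'
  Position 4: 'b'
  Position 3: 'l'
  Position 2: 'd'
  Position 1: 'a'
  Position 0: 'l'
Reversed: akbldal

akbldal


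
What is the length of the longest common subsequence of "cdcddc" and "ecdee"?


LCS of "cdcddc" and "ecdee"
DP table:
           e    c    d    e    e
      0    0    0    0    0    0
  c   0    0    1    1    1    1
  d   0    0    1    2    2    2
  c   0    0    1    2    2    2
  d   0    0    1    2    2    2
  d   0    0    1    2    2    2
  c   0    0    1    2    2    2
LCS length = dp[6][5] = 2

2


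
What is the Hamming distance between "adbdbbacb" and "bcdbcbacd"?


Comparing "adbdbbacb" and "bcdbcbacd" position by position:
  Position 0: 'a' vs 'b' => differ
  Position 1: 'd' vs 'c' => differ
  Position 2: 'b' vs 'd' => differ
  Position 3: 'd' vs 'b' => differ
  Position 4: 'b' vs 'c' => differ
  Position 5: 'b' vs 'b' => same
  Position 6: 'a' vs 'a' => same
  Position 7: 'c' vs 'c' => same
  Position 8: 'b' vs 'd' => differ
Total differences (Hamming distance): 6

6


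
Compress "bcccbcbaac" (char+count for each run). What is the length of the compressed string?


Input: bcccbcbaac
Runs:
  'b' x 1 => "b1"
  'c' x 3 => "c3"
  'b' x 1 => "b1"
  'c' x 1 => "c1"
  'b' x 1 => "b1"
  'a' x 2 => "a2"
  'c' x 1 => "c1"
Compressed: "b1c3b1c1b1a2c1"
Compressed length: 14

14


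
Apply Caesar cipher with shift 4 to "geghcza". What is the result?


Caesar cipher: shift "geghcza" by 4
  'g' (pos 6) + 4 = pos 10 = 'k'
  'e' (pos 4) + 4 = pos 8 = 'i'
  'g' (pos 6) + 4 = pos 10 = 'k'
  'h' (pos 7) + 4 = pos 11 = 'l'
  'c' (pos 2) + 4 = pos 6 = 'g'
  'z' (pos 25) + 4 = pos 3 = 'd'
  'a' (pos 0) + 4 = pos 4 = 'e'
Result: kiklgde

kiklgde


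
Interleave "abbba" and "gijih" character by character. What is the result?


Interleaving "abbba" and "gijih":
  Position 0: 'a' from first, 'g' from second => "ag"
  Position 1: 'b' from first, 'i' from second => "bi"
  Position 2: 'b' from first, 'j' from second => "bj"
  Position 3: 'b' from first, 'i' from second => "bi"
  Position 4: 'a' from first, 'h' from second => "ah"
Result: agbibjbiah

agbibjbiah


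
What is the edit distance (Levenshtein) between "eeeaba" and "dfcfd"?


Computing edit distance: "eeeaba" -> "dfcfd"
DP table:
           d    f    c    f    d
      0    1    2    3    4    5
  e   1    1    2    3    4    5
  e   2    2    2    3    4    5
  e   3    3    3    3    4    5
  a   4    4    4    4    4    5
  b   5    5    5    5    5    5
  a   6    6    6    6    6    6
Edit distance = dp[6][5] = 6

6


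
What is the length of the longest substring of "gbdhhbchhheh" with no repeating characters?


Input: "gbdhhbchhheh"
Sliding window (track last position of each char):
  Position 0 ('g'): window [0,0] length 1 -- new best
  Position 1 ('b'): window [0,1] length 2 -- new best
  Position 2 ('d'): window [0,2] length 3 -- new best
  Position 3 ('h'): window [0,3] length 4 -- new best
  Position 4 ('h'): repeat (last at 3), move window start to 4
  Position 4 ('h'): window [4,4] length 1
  Position 5 ('b'): window [4,5] length 2
  Position 6 ('c'): window [4,6] length 3
  Position 7 ('h'): repeat (last at 4), move window start to 5
  Position 7 ('h'): window [5,7] length 3
  Position 8 ('h'): repeat (last at 7), move window start to 8
  Position 8 ('h'): window [8,8] length 1
  Position 9 ('h'): repeat (last at 8), move window start to 9
  Position 9 ('h'): window [9,9] length 1
  Position 10 ('e'): window [9,10] length 2
  Position 11 ('h'): repeat (last at 9), move window start to 10
  Position 11 ('h'): window [10,11] length 2
Longest substring with no repeats: "gbdh" with length 4

4


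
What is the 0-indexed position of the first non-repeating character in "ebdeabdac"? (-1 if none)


Input: ebdeabdac
Character frequencies:
  'a': 2
  'b': 2
  'c': 1
  'd': 2
  'e': 2
Scanning left to right for freq == 1:
  Position 0 ('e'): freq=2, skip
  Position 1 ('b'): freq=2, skip
  Position 2 ('d'): freq=2, skip
  Position 3 ('e'): freq=2, skip
  Position 4 ('a'): freq=2, skip
  Position 5 ('b'): freq=2, skip
  Position 6 ('d'): freq=2, skip
  Position 7 ('a'): freq=2, skip
  Position 8 ('c'): unique! => answer = 8

8


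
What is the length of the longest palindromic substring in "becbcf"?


Input: "becbcf"
Checking substrings for palindromes:
  [2:5] "cbc" (len 3) => palindrome
Longest palindromic substring: "cbc" with length 3

3


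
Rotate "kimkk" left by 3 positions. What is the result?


Input: "kimkk", rotate left by 3
First 3 characters: "kim"
Remaining characters: "kk"
Concatenate remaining + first: "kk" + "kim" = "kkkim"

kkkim


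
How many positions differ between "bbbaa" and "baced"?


Comparing "bbbaa" and "baced" position by position:
  Position 0: 'b' vs 'b' => same
  Position 1: 'b' vs 'a' => DIFFER
  Position 2: 'b' vs 'c' => DIFFER
  Position 3: 'a' vs 'e' => DIFFER
  Position 4: 'a' vs 'd' => DIFFER
Positions that differ: 4

4


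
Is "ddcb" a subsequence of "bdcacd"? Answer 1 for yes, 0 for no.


Check if "ddcb" is a subsequence of "bdcacd"
Greedy scan:
  Position 0 ('b'): no match needed
  Position 1 ('d'): matches sub[0] = 'd'
  Position 2 ('c'): no match needed
  Position 3 ('a'): no match needed
  Position 4 ('c'): no match needed
  Position 5 ('d'): matches sub[1] = 'd'
Only matched 2/4 characters => not a subsequence

0


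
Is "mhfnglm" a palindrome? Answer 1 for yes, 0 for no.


Input: mhfnglm
Reversed: mlgnfhm
  Compare pos 0 ('m') with pos 6 ('m'): match
  Compare pos 1 ('h') with pos 5 ('l'): MISMATCH
  Compare pos 2 ('f') with pos 4 ('g'): MISMATCH
Result: not a palindrome

0


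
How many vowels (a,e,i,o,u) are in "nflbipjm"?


Input: nflbipjm
Checking each character:
  'n' at position 0: consonant
  'f' at position 1: consonant
  'l' at position 2: consonant
  'b' at position 3: consonant
  'i' at position 4: vowel (running total: 1)
  'p' at position 5: consonant
  'j' at position 6: consonant
  'm' at position 7: consonant
Total vowels: 1

1


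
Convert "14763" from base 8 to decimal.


Input: "14763" in base 8
Positional expansion:
  Digit '1' (value 1) x 8^4 = 4096
  Digit '4' (value 4) x 8^3 = 2048
  Digit '7' (value 7) x 8^2 = 448
  Digit '6' (value 6) x 8^1 = 48
  Digit '3' (value 3) x 8^0 = 3
Sum = 6643

6643


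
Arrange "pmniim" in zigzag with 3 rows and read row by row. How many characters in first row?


Zigzag "pmniim" into 3 rows:
Placing characters:
  'p' => row 0
  'm' => row 1
  'n' => row 2
  'i' => row 1
  'i' => row 0
  'm' => row 1
Rows:
  Row 0: "pi"
  Row 1: "mim"
  Row 2: "n"
First row length: 2

2


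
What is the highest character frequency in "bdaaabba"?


Input: bdaaabba
Character counts:
  'a': 4
  'b': 3
  'd': 1
Maximum frequency: 4

4


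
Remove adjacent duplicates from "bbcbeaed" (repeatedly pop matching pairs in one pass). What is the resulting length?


Input: bbcbeaed
Stack-based adjacent duplicate removal:
  Read 'b': push. Stack: b
  Read 'b': matches stack top 'b' => pop. Stack: (empty)
  Read 'c': push. Stack: c
  Read 'b': push. Stack: cb
  Read 'e': push. Stack: cbe
  Read 'a': push. Stack: cbea
  Read 'e': push. Stack: cbeae
  Read 'd': push. Stack: cbeaed
Final stack: "cbeaed" (length 6)

6


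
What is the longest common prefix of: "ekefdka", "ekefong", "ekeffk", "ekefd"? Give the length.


Words: ekefdka, ekefong, ekeffk, ekefd
  Position 0: all 'e' => match
  Position 1: all 'k' => match
  Position 2: all 'e' => match
  Position 3: all 'f' => match
  Position 4: ('d', 'o', 'f', 'd') => mismatch, stop
LCP = "ekef" (length 4)

4


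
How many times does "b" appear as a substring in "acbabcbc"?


Searching for "b" in "acbabcbc"
Scanning each position:
  Position 0: "a" => no
  Position 1: "c" => no
  Position 2: "b" => MATCH
  Position 3: "a" => no
  Position 4: "b" => MATCH
  Position 5: "c" => no
  Position 6: "b" => MATCH
  Position 7: "c" => no
Total occurrences: 3

3


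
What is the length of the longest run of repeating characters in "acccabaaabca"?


Input: "acccabaaabca"
Scanning for longest run:
  Position 1 ('c'): new char, reset run to 1
  Position 2 ('c'): continues run of 'c', length=2
  Position 3 ('c'): continues run of 'c', length=3
  Position 4 ('a'): new char, reset run to 1
  Position 5 ('b'): new char, reset run to 1
  Position 6 ('a'): new char, reset run to 1
  Position 7 ('a'): continues run of 'a', length=2
  Position 8 ('a'): continues run of 'a', length=3
  Position 9 ('b'): new char, reset run to 1
  Position 10 ('c'): new char, reset run to 1
  Position 11 ('a'): new char, reset run to 1
Longest run: 'c' with length 3

3


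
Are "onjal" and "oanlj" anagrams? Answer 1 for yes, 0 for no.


Strings: "onjal", "oanlj"
Sorted first:  ajlno
Sorted second: ajlno
Sorted forms match => anagrams

1


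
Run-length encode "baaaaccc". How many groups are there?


Input: baaaaccc
Scanning for consecutive runs:
  Group 1: 'b' x 1 (positions 0-0)
  Group 2: 'a' x 4 (positions 1-4)
  Group 3: 'c' x 3 (positions 5-7)
Total groups: 3

3


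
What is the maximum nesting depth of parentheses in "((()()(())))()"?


Input: "((()()(())))()"
Tracking depth:
  Position 0 '(': depth becomes 1
  Position 1 '(': depth becomes 2
  Position 2 '(': depth becomes 3
  Position 3 ')': depth becomes 2
  Position 4 '(': depth becomes 3
  Position 5 ')': depth becomes 2
  Position 6 '(': depth becomes 3
  Position 7 '(': depth becomes 4
  Position 8 ')': depth becomes 3
  Position 9 ')': depth becomes 2
  Position 10 ')': depth becomes 1
  Position 11 ')': depth becomes 0
  Position 12 '(': depth becomes 1
  Position 13 ')': depth becomes 0
Maximum depth reached: 4

4
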